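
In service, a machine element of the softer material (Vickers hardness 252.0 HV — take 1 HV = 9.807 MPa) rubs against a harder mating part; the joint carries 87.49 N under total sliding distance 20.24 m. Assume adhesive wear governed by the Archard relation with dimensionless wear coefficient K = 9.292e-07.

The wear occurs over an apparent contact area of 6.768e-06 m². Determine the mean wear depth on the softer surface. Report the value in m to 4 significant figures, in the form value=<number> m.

Intermediates are displayed rounded. The computation runs at full float precision. Rounded just once to four significant figures.
Hardness H = 252.0 HV × 9.807 MPa/HV = 2471 MPa = 2.471e+09 Pa.
In SI base units, W = 87.49 N, H = 2.471e+09 Pa, K = 9.292e-07.
Archard volume V = K·W·L/H = 9.292e-07 · 87.49 · 20.24 / 2.471e+09 = 6.658e-13 m³.
Wear depth h = V/A = 6.658e-13 / 6.768e-06 = 9.837e-08 m.

value=9.837e-08 m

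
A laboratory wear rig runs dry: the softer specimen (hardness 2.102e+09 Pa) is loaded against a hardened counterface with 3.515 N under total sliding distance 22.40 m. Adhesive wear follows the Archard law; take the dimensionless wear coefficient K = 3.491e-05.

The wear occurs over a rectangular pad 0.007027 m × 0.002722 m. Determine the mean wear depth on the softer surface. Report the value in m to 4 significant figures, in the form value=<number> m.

Every step carries full precision — intermediate values are shown rounded — a lone final rounding, at four significant figures.
Convert: Contact area A = 0.007027 m × 0.002722 m = 1.913e-05 m².
As SI base values: W = 3.515 N, H = 2.102e+09 Pa, K = 3.491e-05.
Wear volume V = K·W·L/H = 3.491e-05 · 3.515 · 22.40 / 2.102e+09 = 1.308e-12 m³.
Mean depth h = V/A = 1.308e-12 / 1.913e-05 = 6.836e-08 m.

value=6.836e-08 m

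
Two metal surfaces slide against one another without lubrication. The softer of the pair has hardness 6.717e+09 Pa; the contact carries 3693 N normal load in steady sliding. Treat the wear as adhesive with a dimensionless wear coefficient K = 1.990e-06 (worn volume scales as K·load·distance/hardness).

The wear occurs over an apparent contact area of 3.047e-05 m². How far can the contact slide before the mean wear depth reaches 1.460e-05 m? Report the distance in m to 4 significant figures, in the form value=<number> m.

Intermediates are printed rounded — the computation holds full float precision. Rounded just once: 4 significant digits.
Expressed in SI base units: W = 3693 N, H = 6.717e+09 Pa, K = 1.990e-06.
Allowed volume V_lim = h_lim·A = 1.460e-05 · 3.047e-05 = 4.449e-10 m³.
Inverting, life L = V_lim·H/(K·W) = 4.449e-10 · 6.717e+09 / (1.990e-06 · 3693) = 406.6 m.

value=406.6 m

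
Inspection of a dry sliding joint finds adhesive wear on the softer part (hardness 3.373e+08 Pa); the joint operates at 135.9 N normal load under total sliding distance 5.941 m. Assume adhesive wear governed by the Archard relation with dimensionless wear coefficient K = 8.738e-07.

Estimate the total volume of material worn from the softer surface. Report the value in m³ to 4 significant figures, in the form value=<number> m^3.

value=2.092e-12 m^3

The computation maintains exact precision. Intermediates are shown rounded — rounded just once: four significant digits.
SI base units throughout: W = 135.9 N, H = 3.373e+08 Pa, K = 8.738e-07.
The Archard volume V = K·W·L/H = 8.738e-07 · 135.9 · 5.941 / 3.373e+08 = 2.092e-12 m³.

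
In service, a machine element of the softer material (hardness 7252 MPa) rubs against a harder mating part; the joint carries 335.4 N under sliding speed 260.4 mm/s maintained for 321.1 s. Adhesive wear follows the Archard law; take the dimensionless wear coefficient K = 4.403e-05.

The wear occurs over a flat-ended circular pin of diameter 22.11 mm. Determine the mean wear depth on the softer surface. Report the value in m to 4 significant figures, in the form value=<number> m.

value=4.435e-07 m

The computation holds full float precision; intermediate values are displayed rounded — one last rounding: four significant figures.
Sliding speed v = 260.4 mm/s = 0.2604 m/s. Path length L = v·t = 0.2604 m/s × 321.1 s = 83.61 m.
Hardness H = 7252 MPa = 7.252e+09 Pa.
Pin diameter d = 22.11 mm = 0.02211 m. Contact area A = π·d²/4 = π·(0.02211 m)²/4 = 3.839e-04 m².
SI base units throughout: W = 335.4 N, H = 7.252e+09 Pa, K = 4.403e-05.
Archard relation: V = K·W·L/H = 4.403e-05 · 335.4 · 83.61 / 7.252e+09 = 1.703e-10 m³.
Depth of wear h = V/A = 1.703e-10 / 3.839e-04 = 4.435e-07 m.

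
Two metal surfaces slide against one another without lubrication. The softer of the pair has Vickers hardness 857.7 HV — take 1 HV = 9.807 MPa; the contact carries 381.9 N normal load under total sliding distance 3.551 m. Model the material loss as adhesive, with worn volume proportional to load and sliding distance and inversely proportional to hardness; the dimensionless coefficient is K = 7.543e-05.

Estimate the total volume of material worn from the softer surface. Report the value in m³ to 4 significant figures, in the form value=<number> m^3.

value=1.216e-11 m^3

Intermediate values are displayed rounded; all working math holds full precision, and rounded just once: 4 significant digits.
Hardness H = 857.7 HV × 9.807 MPa/HV = 8411 MPa = 8.411e+09 Pa.
In SI base units: W = 381.9 N, H = 8.411e+09 Pa, K = 7.543e-05.
Apply Archard: V = K·W·L/H = 7.543e-05 · 381.9 · 3.551 / 8.411e+09 = 1.216e-11 m³.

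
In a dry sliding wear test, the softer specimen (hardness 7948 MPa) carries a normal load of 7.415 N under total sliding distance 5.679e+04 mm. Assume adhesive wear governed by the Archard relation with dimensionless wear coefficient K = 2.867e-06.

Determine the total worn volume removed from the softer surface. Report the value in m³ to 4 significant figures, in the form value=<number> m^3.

Intermediate values are shown rounded — the algebra maintains exact precision, and one final rounding: 4 significant digits.
Convert: Sliding distance L = 5.679e+04 mm = 56.79 m.
Convert: Hardness H = 7948 MPa = 7.948e+09 Pa.
In SI base units, W = 7.415 N, H = 7.948e+09 Pa, K = 2.867e-06.
Volume removed: V = K·W·L/H = 2.867e-06 · 7.415 · 56.79 / 7.948e+09 = 1.519e-13 m³.

value=1.519e-13 m^3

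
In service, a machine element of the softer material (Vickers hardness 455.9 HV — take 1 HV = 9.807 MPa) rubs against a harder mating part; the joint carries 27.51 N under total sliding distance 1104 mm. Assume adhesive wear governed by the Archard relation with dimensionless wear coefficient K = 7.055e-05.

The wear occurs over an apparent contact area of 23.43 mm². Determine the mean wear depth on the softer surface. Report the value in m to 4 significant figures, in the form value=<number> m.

value=2.045e-08 m

Every step maintains full precision, and the intermediates are shown rounded; one final rounding, at 4 significant figures.
Total distance L = 1104 mm = 1.104 m.
Hardness H = 455.9 HV × 9.807 MPa/HV = 4471 MPa = 4.471e+09 Pa.
Contact area A = 23.43 mm² = 2.343e-05 m².
Restated in SI base units: W = 27.51 N, H = 4.471e+09 Pa, K = 7.055e-05.
By Archard's law, V = K·W·L/H = 7.055e-05 · 27.51 · 1.104 / 4.471e+09 = 4.792e-13 m³.
Depth h = V/A = 4.792e-13 / 2.343e-05 = 2.045e-08 m.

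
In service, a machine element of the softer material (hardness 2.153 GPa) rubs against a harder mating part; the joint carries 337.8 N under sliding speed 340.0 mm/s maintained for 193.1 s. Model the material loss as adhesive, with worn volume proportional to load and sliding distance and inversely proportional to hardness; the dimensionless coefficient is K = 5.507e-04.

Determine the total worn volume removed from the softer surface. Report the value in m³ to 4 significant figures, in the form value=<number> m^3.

All working math carries full float precision — intermediates are shown rounded, and a lone final rounding to 4 significant figures.
Sliding speed v = 340.0 mm/s = 0.3400 m/s. Sliding distance L = v·t = 0.3400 m/s × 193.1 s = 65.65 m.
Hardness H = 2.153 GPa = 2.153e+09 Pa.
In SI base units, W = 337.8 N, H = 2.153e+09 Pa, K = 5.507e-04.
By Archard's law, V = K·W·L/H = 5.507e-04 · 337.8 · 65.65 / 2.153e+09 = 5.673e-09 m³.

value=5.673e-09 m^3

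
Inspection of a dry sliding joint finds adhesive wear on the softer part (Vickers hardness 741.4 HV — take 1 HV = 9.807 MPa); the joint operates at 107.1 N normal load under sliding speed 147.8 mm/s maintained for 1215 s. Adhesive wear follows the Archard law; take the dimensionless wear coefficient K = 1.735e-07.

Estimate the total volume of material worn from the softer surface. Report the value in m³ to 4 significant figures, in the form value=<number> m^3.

The computation maintains full precision; intermediate values appear rounded, and one final rounding, at 4 significant figures.
Convert: Sliding speed v = 147.8 mm/s = 0.1478 m/s. Total distance L = v·t = 0.1478 m/s × 1215 s = 179.6 m.
Convert: Hardness H = 741.4 HV × 9.807 MPa/HV = 7271 MPa = 7.271e+09 Pa.
Expressed in SI base units: W = 107.1 N, H = 7.271e+09 Pa, K = 1.735e-07.
By Archard's law, V = K·W·L/H = 1.735e-07 · 107.1 · 179.6 / 7.271e+09 = 4.589e-13 m³.

value=4.589e-13 m^3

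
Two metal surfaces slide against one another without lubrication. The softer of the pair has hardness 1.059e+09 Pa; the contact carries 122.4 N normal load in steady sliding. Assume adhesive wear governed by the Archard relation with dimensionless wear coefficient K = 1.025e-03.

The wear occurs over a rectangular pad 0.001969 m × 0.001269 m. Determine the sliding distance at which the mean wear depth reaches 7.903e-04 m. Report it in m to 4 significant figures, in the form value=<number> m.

Intermediates are displayed rounded — every step carries full precision. Rounded just once: four significant digits.
Convert: Contact area A = 0.001969 m × 0.001269 m = 2.499e-06 m².
In SI base units, W = 122.4 N, H = 1.059e+09 Pa, K = 1.025e-03.
Wearable volume V_lim = h_lim·A = 7.903e-04 · 2.499e-06 = 1.975e-09 m³.
So the life L = V_lim·H/(K·W) = 1.975e-09 · 1.059e+09 / (1.025e-03 · 122.4) = 16.67 m.

value=16.67 m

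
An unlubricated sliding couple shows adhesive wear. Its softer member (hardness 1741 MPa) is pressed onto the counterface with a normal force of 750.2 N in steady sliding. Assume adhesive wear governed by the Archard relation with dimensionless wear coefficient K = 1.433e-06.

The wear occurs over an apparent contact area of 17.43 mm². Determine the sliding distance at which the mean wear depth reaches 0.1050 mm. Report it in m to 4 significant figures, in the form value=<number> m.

Each operation holds full float precision; shown intermediates are rounded; a single final rounding to four significant figures.
Hardness H = 1741 MPa = 1.741e+09 Pa.
Contact area A = 17.43 mm² = 1.743e-05 m².
Depth limit h_lim = 0.1050 mm = 1.050e-04 m.
As SI base values: W = 750.2 N, H = 1.741e+09 Pa, K = 1.433e-06.
Allowed volume V_lim = h_lim·A = 1.050e-04 · 1.743e-05 = 1.830e-09 m³.
Sliding life L = V_lim·H/(K·W) = 1.830e-09 · 1.741e+09 / (1.433e-06 · 750.2) = 2964 m.

value=2964 m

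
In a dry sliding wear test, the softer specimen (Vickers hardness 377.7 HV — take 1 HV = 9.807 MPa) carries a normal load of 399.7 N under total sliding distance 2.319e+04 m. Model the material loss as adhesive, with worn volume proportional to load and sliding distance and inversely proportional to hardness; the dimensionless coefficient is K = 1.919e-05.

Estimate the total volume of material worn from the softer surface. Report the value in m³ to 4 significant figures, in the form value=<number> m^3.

value=4.802e-08 m^3

The algebra runs at full float precision; intermediate values appear rounded, and one last rounding: 4 significant digits.
Convert: Hardness H = 377.7 HV × 9.807 MPa/HV = 3704 MPa = 3.704e+09 Pa.
Restated in SI base units: W = 399.7 N, H = 3.704e+09 Pa, K = 1.919e-05.
The Archard volume V = K·W·L/H = 1.919e-05 · 399.7 · 2.319e+04 / 3.704e+09 = 4.802e-08 m³.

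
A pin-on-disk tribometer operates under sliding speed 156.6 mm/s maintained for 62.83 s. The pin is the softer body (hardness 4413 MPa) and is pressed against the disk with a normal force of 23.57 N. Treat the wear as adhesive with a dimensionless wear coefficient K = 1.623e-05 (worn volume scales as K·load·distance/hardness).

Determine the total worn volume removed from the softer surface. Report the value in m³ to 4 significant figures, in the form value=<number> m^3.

The computation maintains full precision; printed values are rounded, and one last rounding to four significant figures.
Sliding speed v = 156.6 mm/s = 0.1566 m/s. Distance L = v·t = 0.1566 m/s × 62.83 s = 9.839 m.
Hardness H = 4413 MPa = 4.413e+09 Pa.
In SI base units: W = 23.57 N, H = 4.413e+09 Pa, K = 1.623e-05.
Archard relation: V = K·W·L/H = 1.623e-05 · 23.57 · 9.839 / 4.413e+09 = 8.529e-13 m³.

value=8.529e-13 m^3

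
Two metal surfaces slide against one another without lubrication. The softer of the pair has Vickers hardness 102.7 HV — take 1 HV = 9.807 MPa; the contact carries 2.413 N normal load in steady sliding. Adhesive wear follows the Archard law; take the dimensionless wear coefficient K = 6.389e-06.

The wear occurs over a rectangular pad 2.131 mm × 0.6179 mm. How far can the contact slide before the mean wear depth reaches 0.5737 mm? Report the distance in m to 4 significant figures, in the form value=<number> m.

Every step runs at full float precision. Intermediates are displayed rounded. Rounded just once to 4 significant digits.
Convert: Hardness H = 102.7 HV × 9.807 MPa/HV = 1007 MPa = 1.007e+09 Pa.
Convert: Pad sides 2.131 mm × 0.6179 mm = 2.131e-03 m × 6.179e-04 m. Contact area A = 2.131e-03 m × 6.179e-04 m = 1.317e-06 m².
Convert: Depth limit h_lim = 0.5737 mm = 5.737e-04 m.
Expressed in SI base units: W = 2.413 N, H = 1.007e+09 Pa, K = 6.389e-06.
Limit volume V_lim = h_lim·A = 5.737e-04 · 1.317e-06 = 7.554e-10 m³.
So the life L = V_lim·H/(K·W) = 7.554e-10 · 1.007e+09 / (6.389e-06 · 2.413) = 4.935e+04 m.

value=4.935e+04 m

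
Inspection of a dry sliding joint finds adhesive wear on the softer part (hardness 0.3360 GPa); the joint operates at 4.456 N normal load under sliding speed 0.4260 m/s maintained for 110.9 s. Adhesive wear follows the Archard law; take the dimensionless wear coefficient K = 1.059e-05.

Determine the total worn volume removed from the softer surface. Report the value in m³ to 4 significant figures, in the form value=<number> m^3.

Each operation holds full precision — intermediate values are printed rounded, and one final rounding to four significant figures.
Convert: Total distance L = v·t = 0.4260 m/s × 110.9 s = 47.24 m.
Convert: Hardness H = 0.3360 GPa = 3.360e+08 Pa.
Restated in SI base units: W = 4.456 N, H = 3.360e+08 Pa, K = 1.059e-05.
Volume removed: V = K·W·L/H = 1.059e-05 · 4.456 · 47.24 / 3.360e+08 = 6.635e-12 m³.

value=6.635e-12 m^3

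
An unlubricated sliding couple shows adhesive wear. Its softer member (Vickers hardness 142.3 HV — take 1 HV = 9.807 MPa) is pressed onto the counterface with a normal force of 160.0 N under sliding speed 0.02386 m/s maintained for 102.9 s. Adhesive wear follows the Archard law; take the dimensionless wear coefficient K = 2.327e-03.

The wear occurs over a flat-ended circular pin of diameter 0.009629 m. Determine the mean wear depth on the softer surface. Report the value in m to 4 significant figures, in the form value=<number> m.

Shown intermediates are rounded, and every step maintains full precision, and a single final rounding: 4 significant digits.
Convert: Path length L = v·t = 0.02386 m/s × 102.9 s = 2.455 m.
Convert: Hardness H = 142.3 HV × 9.807 MPa/HV = 1396 MPa = 1.396e+09 Pa.
Convert: Contact area A = π·d²/4 = π·(0.009629 m)²/4 = 7.282e-05 m².
Expressed in SI base units: W = 160.0 N, H = 1.396e+09 Pa, K = 2.327e-03.
Archard volume V = K·W·L/H = 2.327e-03 · 160.0 · 2.455 / 1.396e+09 = 6.550e-10 m³.
Mean depth h = V/A = 6.550e-10 / 7.282e-05 = 8.995e-06 m.

value=8.995e-06 m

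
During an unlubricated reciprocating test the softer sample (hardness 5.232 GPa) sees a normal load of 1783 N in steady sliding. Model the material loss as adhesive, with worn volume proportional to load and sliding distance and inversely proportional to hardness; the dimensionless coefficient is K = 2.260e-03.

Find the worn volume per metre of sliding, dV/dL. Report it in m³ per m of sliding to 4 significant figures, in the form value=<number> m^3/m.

value=7.702e-10 m^3/m

The algebra runs at exact precision; intermediate values are shown rounded. Rounded just once, at 4 significant digits.
Hardness H = 5.232 GPa = 5.232e+09 Pa.
Restated in SI base units: W = 1783 N, H = 5.232e+09 Pa, K = 2.260e-03.
Wear rate dV/dL = K·W/H: 2.260e-03 · 1783 / 5.232e+09 = 7.702e-10 m³/m.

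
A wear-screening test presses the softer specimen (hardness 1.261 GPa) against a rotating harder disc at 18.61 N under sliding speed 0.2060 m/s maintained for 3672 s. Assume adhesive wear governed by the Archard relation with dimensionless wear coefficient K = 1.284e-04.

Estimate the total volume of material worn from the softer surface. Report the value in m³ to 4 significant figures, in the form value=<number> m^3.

Intermediates are shown rounded. All working math keeps exact precision — one final rounding, at 4 significant digits.
Path length L = v·t = 0.2060 m/s × 3672 s = 756.4 m.
Hardness H = 1.261 GPa = 1.261e+09 Pa.
Restated in SI base units: W = 18.61 N, H = 1.261e+09 Pa, K = 1.284e-04.
Volume removed: V = K·W·L/H = 1.284e-04 · 18.61 · 756.4 / 1.261e+09 = 1.433e-09 m³.

value=1.433e-09 m^3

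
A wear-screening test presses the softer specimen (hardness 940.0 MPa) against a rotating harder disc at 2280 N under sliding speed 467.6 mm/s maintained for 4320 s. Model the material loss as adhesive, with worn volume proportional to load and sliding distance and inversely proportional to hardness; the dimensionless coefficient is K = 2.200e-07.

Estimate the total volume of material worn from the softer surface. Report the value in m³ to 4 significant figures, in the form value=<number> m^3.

Each operation runs at full precision. Intermediate values are printed rounded. Rounded once at the end: 4 significant figures.
Convert: Sliding speed v = 467.6 mm/s = 0.4676 m/s. Total distance L = v·t = 0.4676 m/s × 4320 s = 2020 m.
Convert: Hardness H = 940.0 MPa = 9.400e+08 Pa.
Expressed in SI base units: W = 2280 N, H = 9.400e+08 Pa, K = 2.200e-07.
Volume removed: V = K·W·L/H = 2.200e-07 · 2280 · 2020 / 9.400e+08 = 1.078e-09 m³.

value=1.078e-09 m^3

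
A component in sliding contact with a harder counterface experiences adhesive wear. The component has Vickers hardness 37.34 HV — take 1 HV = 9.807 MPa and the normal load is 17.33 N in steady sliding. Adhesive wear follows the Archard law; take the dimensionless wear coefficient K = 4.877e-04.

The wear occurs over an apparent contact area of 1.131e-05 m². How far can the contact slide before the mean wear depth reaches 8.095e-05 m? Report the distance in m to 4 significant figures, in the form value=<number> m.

value=39.67 m

Each operation carries exact precision — intermediates appear rounded, and one final rounding: four significant figures.
Convert: Hardness H = 37.34 HV × 9.807 MPa/HV = 366.2 MPa = 3.662e+08 Pa.
Expressed in SI base units: W = 17.33 N, H = 3.662e+08 Pa, K = 4.877e-04.
At the depth limit, V_lim = h_lim·A = 8.095e-05 · 1.131e-05 = 9.155e-10 m³.
Thus life L = V_lim·H/(K·W) = 9.155e-10 · 3.662e+08 / (4.877e-04 · 17.33) = 39.67 m.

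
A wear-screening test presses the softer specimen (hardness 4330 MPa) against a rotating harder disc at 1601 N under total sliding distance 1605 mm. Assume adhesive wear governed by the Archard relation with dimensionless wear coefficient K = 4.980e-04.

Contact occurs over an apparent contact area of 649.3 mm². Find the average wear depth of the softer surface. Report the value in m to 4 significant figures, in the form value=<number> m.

Every step runs at full precision. The intermediates appear rounded, and rounded once at the end to four significant figures.
Path length L = 1605 mm = 1.605 m.
Hardness H = 4330 MPa = 4.330e+09 Pa.
Contact area A = 649.3 mm² = 6.493e-04 m².
Working in SI base units: W = 1601 N, H = 4.330e+09 Pa, K = 4.980e-04.
By Archard's law, V = K·W·L/H = 4.980e-04 · 1601 · 1.605 / 4.330e+09 = 2.955e-10 m³.
Wear depth h = V/A = 2.955e-10 / 6.493e-04 = 4.552e-07 m.

value=4.552e-07 m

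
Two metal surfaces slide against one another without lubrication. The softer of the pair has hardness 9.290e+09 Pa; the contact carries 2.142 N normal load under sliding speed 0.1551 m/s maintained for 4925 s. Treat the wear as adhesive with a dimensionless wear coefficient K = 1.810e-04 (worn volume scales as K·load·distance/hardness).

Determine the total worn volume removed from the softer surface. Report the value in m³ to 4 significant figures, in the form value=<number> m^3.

value=3.188e-11 m^3

The computation carries full float precision — intermediates are shown rounded — one final rounding, at four significant figures.
Distance covered L = v·t = 0.1551 m/s × 4925 s = 763.9 m.
In SI base units: W = 2.142 N, H = 9.290e+09 Pa, K = 1.810e-04.
Archard relation: V = K·W·L/H = 1.810e-04 · 2.142 · 763.9 / 9.290e+09 = 3.188e-11 m³.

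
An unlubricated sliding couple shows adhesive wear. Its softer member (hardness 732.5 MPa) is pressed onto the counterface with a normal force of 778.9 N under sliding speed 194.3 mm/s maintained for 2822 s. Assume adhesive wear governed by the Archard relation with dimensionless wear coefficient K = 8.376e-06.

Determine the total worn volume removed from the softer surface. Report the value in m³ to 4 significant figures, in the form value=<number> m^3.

All working math keeps full float precision, and the intermediates are printed rounded; a lone final rounding to 4 significant figures.
Convert: Sliding speed v = 194.3 mm/s = 0.1943 m/s. Sliding distance L = v·t = 0.1943 m/s × 2822 s = 548.3 m.
Convert: Hardness H = 732.5 MPa = 7.325e+08 Pa.
In SI base units, W = 778.9 N, H = 7.325e+08 Pa, K = 8.376e-06.
Archard volume V = K·W·L/H = 8.376e-06 · 778.9 · 548.3 / 7.325e+08 = 4.884e-09 m³.

value=4.884e-09 m^3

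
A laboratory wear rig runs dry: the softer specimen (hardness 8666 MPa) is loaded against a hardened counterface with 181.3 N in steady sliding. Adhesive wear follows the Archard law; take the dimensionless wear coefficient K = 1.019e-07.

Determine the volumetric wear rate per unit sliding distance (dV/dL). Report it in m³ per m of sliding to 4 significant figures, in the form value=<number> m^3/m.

The computation maintains full float precision, and the intermediates are printed rounded; rounded once at the end to four significant digits.
Convert: Hardness H = 8666 MPa = 8.666e+09 Pa.
In SI base units, W = 181.3 N, H = 8.666e+09 Pa, K = 1.019e-07.
Volumetric rate dV/dL = K·W/H: 1.019e-07 · 181.3 / 8.666e+09 = 2.132e-15 m³/m.

value=2.132e-15 m^3/m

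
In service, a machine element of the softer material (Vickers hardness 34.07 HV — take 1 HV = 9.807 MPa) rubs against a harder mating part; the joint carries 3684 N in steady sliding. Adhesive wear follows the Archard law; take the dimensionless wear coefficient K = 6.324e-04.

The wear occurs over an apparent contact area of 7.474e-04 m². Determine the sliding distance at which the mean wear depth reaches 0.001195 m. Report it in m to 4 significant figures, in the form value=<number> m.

Intermediates appear rounded, and all arithmetic maintains full float precision; one final rounding: four significant figures.
Convert: Hardness H = 34.07 HV × 9.807 MPa/HV = 334.1 MPa = 3.341e+08 Pa.
Collected in SI base units: W = 3684 N, H = 3.341e+08 Pa, K = 6.324e-04.
At the depth limit, V_lim = h_lim·A = 0.001195 · 7.474e-04 = 8.931e-07 m³.
Inverting, life L = V_lim·H/(K·W) = 8.931e-07 · 3.341e+08 / (6.324e-04 · 3684) = 128.1 m.

value=128.1 m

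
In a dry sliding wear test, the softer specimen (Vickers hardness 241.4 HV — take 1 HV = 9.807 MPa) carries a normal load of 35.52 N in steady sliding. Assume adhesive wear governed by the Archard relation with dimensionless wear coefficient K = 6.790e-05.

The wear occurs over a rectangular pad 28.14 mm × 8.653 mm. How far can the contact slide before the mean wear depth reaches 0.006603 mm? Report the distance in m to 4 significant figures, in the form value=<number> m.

value=1578 m

Intermediates are shown rounded, and every step maintains full float precision. Rounded just once to 4 significant figures.
Hardness H = 241.4 HV × 9.807 MPa/HV = 2367 MPa = 2.367e+09 Pa.
Pad sides 28.14 mm × 8.653 mm = 0.02814 m × 0.008653 m. Contact area A = 0.02814 m × 0.008653 m = 2.435e-04 m².
Depth limit h_lim = 0.006603 mm = 6.603e-06 m.
Restated in SI base units: W = 35.52 N, H = 2.367e+09 Pa, K = 6.790e-05.
At the depth limit, V_lim = h_lim·A = 6.603e-06 · 2.435e-04 = 1.608e-09 m³.
Inverting, life L = V_lim·H/(K·W) = 1.608e-09 · 2.367e+09 / (6.790e-05 · 35.52) = 1578 m.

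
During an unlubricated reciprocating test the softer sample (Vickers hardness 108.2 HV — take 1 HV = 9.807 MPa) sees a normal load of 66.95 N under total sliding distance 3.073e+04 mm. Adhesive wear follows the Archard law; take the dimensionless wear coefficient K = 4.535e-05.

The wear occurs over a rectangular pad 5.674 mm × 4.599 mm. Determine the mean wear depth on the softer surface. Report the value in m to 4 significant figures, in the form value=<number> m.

value=3.370e-06 m

Intermediate values are printed rounded — all arithmetic carries full precision, and a lone final rounding: 4 significant figures.
Convert: Distance L = 3.073e+04 mm = 30.73 m.
Convert: Hardness H = 108.2 HV × 9.807 MPa/HV = 1061 MPa = 1.061e+09 Pa.
Convert: Pad sides 5.674 mm × 4.599 mm = 0.005674 m × 0.004599 m. Contact area A = 0.005674 m × 0.004599 m = 2.609e-05 m².
As SI base values: W = 66.95 N, H = 1.061e+09 Pa, K = 4.535e-05.
The Archard volume V = K·W·L/H = 4.535e-05 · 66.95 · 30.73 / 1.061e+09 = 8.793e-11 m³.
Depth of wear h = V/A = 8.793e-11 / 2.609e-05 = 3.370e-06 m.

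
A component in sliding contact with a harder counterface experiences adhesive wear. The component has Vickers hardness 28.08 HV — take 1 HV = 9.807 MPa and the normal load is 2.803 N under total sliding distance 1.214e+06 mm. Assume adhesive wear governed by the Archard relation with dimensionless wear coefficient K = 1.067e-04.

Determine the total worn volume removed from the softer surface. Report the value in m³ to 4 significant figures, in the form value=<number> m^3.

value=1.318e-09 m^3

Every step keeps full precision — the intermediates are displayed rounded — rounded just once: 4 significant digits.
The distance L = 1.214e+06 mm = 1214 m.
Hardness H = 28.08 HV × 9.807 MPa/HV = 275.4 MPa = 2.754e+08 Pa.
Working in SI base units: W = 2.803 N, H = 2.754e+08 Pa, K = 1.067e-04.
Volume removed: V = K·W·L/H = 1.067e-04 · 2.803 · 1214 / 2.754e+08 = 1.318e-09 m³.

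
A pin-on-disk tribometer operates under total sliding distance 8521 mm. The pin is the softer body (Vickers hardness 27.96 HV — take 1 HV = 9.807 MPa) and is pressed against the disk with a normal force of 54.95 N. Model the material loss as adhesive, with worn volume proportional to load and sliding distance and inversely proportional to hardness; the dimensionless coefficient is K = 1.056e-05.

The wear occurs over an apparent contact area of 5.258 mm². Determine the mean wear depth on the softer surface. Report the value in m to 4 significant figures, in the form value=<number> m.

value=3.429e-06 m

Quoted intermediates are rounded — every step holds full precision. Rounded just once, at four significant figures.
Convert: Total distance L = 8521 mm = 8.521 m.
Convert: Hardness H = 27.96 HV × 9.807 MPa/HV = 274.2 MPa = 2.742e+08 Pa.
Convert: Contact area A = 5.258 mm² = 5.258e-06 m².
Collected in SI base units: W = 54.95 N, H = 2.742e+08 Pa, K = 1.056e-05.
Archard relation: V = K·W·L/H = 1.056e-05 · 54.95 · 8.521 / 2.742e+08 = 1.803e-11 m³.
Depth of wear h = V/A = 1.803e-11 / 5.258e-06 = 3.429e-06 m.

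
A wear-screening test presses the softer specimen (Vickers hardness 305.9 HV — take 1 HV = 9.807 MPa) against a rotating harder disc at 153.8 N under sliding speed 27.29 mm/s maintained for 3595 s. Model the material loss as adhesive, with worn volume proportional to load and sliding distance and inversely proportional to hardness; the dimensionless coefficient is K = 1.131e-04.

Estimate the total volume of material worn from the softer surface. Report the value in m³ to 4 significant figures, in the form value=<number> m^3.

The computation runs at full float precision; the intermediates are shown rounded; one last rounding, at four significant digits.
Sliding speed v = 27.29 mm/s = 0.02729 m/s. Distance L = v·t = 0.02729 m/s × 3595 s = 98.11 m.
Hardness H = 305.9 HV × 9.807 MPa/HV = 3000 MPa = 3.000e+09 Pa.
Working in SI base units: W = 153.8 N, H = 3.000e+09 Pa, K = 1.131e-04.
By Archard's law, V = K·W·L/H = 1.131e-04 · 153.8 · 98.11 / 3.000e+09 = 5.689e-10 m³.

value=5.689e-10 m^3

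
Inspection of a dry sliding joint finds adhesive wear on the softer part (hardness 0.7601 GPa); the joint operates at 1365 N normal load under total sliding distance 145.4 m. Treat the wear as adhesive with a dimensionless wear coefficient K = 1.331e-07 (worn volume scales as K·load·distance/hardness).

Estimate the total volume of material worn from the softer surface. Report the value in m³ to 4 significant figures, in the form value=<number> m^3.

Displayed values are rounded — every step holds full precision — one final rounding, at 4 significant digits.
Convert: Hardness H = 0.7601 GPa = 7.601e+08 Pa.
As SI base values: W = 1365 N, H = 7.601e+08 Pa, K = 1.331e-07.
Wear volume V = K·W·L/H = 1.331e-07 · 1365 · 145.4 / 7.601e+08 = 3.475e-11 m³.

value=3.475e-11 m^3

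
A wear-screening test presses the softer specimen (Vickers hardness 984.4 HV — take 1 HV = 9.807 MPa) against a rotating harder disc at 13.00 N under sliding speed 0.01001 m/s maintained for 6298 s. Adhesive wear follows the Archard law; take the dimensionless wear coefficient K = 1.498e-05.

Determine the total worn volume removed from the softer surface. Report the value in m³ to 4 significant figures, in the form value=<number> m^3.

value=1.272e-12 m^3

The intermediates are shown rounded — the algebra holds full precision — rounded just once: 4 significant figures.
Total distance L = v·t = 0.01001 m/s × 6298 s = 63.04 m.
Hardness H = 984.4 HV × 9.807 MPa/HV = 9654 MPa = 9.654e+09 Pa.
Working in SI base units: W = 13.00 N, H = 9.654e+09 Pa, K = 1.498e-05.
By Archard's law, V = K·W·L/H = 1.498e-05 · 13.00 · 63.04 / 9.654e+09 = 1.272e-12 m³.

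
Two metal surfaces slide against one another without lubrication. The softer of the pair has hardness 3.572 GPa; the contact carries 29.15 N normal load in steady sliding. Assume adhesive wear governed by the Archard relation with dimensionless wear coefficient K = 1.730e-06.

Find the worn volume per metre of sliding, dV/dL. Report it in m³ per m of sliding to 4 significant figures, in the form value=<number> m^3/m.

The intermediates are shown rounded. Each operation runs at exact precision, and a lone final rounding: 4 significant digits.
Hardness H = 3.572 GPa = 3.572e+09 Pa.
SI base units throughout: W = 29.15 N, H = 3.572e+09 Pa, K = 1.730e-06.
Volumetric rate dV/dL = K·W/H (no L dependence): 1.730e-06 · 29.15 / 3.572e+09 = 1.412e-14 m³/m.

value=1.412e-14 m^3/m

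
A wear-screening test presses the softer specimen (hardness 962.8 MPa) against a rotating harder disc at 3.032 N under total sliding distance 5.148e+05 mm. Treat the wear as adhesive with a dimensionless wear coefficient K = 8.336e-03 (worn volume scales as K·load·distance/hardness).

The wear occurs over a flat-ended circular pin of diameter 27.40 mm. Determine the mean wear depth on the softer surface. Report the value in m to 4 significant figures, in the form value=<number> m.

The computation holds full float precision — intermediates are printed rounded, and rounded once at the end: four significant digits.
Distance covered L = 5.148e+05 mm = 514.8 m.
Hardness H = 962.8 MPa = 9.628e+08 Pa.
Pin diameter d = 27.40 mm = 0.02740 m. Contact area A = π·d²/4 = π·(0.02740 m)²/4 = 5.896e-04 m².
Expressed in SI base units: W = 3.032 N, H = 9.628e+08 Pa, K = 8.336e-03.
Worn volume V = K·W·L/H = 8.336e-03 · 3.032 · 514.8 / 9.628e+08 = 1.351e-08 m³.
Wear depth h = V/A = 1.351e-08 / 5.896e-04 = 2.292e-05 m.

value=2.292e-05 m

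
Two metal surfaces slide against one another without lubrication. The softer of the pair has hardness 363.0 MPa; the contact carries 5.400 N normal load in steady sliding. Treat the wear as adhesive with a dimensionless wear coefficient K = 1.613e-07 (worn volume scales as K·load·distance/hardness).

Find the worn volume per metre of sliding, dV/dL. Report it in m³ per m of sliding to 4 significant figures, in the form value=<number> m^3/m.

value=2.400e-15 m^3/m

Intermediates are shown rounded, and the computation maintains exact precision — rounded once at the end: 4 significant figures.
Hardness H = 363.0 MPa = 3.630e+08 Pa.
Working in SI base units: W = 5.400 N, H = 3.630e+08 Pa, K = 1.613e-07.
Rate of wear dV/dL = K·W/H: 1.613e-07 · 5.400 / 3.630e+08 = 2.400e-15 m³/m.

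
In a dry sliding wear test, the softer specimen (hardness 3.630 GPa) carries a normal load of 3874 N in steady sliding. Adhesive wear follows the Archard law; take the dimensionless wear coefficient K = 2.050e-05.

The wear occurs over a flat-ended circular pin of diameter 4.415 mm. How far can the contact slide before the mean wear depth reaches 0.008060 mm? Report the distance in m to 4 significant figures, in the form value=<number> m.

Displayed values are rounded, and the computation runs at exact precision. Rounded once at the end to 4 significant figures.
Hardness H = 3.630 GPa = 3.630e+09 Pa.
Pin diameter d = 4.415 mm = 0.004415 m. Contact area A = π·d²/4 = π·(0.004415 m)²/4 = 1.531e-05 m².
Depth limit h_lim = 0.008060 mm = 8.060e-06 m.
As SI base values: W = 3874 N, H = 3.630e+09 Pa, K = 2.050e-05.
Wearable volume V_lim = h_lim·A = 8.060e-06 · 1.531e-05 = 1.234e-10 m³.
Sliding life L = V_lim·H/(K·W) = 1.234e-10 · 3.630e+09 / (2.050e-05 · 3874) = 5.640 m.

value=5.640 m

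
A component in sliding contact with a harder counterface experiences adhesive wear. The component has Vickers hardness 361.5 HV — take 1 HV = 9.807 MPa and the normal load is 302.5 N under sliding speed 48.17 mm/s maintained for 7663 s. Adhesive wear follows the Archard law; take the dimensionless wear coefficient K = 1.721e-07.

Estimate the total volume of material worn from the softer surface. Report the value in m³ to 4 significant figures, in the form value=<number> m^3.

Every step maintains full precision, and displayed values are rounded; a single final rounding, at four significant figures.
Sliding speed v = 48.17 mm/s = 0.04817 m/s. Sliding distance L = v·t = 0.04817 m/s × 7663 s = 369.1 m.
Hardness H = 361.5 HV × 9.807 MPa/HV = 3545 MPa = 3.545e+09 Pa.
Working in SI base units: W = 302.5 N, H = 3.545e+09 Pa, K = 1.721e-07.
Archard relation: V = K·W·L/H = 1.721e-07 · 302.5 · 369.1 / 3.545e+09 = 5.420e-12 m³.

value=5.420e-12 m^3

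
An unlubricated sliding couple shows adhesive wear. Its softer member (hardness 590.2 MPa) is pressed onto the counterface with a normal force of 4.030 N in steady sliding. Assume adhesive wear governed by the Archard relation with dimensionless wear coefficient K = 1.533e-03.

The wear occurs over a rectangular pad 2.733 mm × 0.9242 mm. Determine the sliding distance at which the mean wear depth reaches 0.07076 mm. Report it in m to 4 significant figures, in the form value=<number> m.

value=17.07 m

The algebra keeps full precision. Displayed values are rounded, and a lone final rounding: 4 significant digits.
Convert: Hardness H = 590.2 MPa = 5.902e+08 Pa.
Convert: Pad sides 2.733 mm × 0.9242 mm = 2.733e-03 m × 9.242e-04 m. Contact area A = 2.733e-03 m × 9.242e-04 m = 2.526e-06 m².
Convert: Depth limit h_lim = 0.07076 mm = 7.076e-05 m.
Working in SI base units: W = 4.030 N, H = 5.902e+08 Pa, K = 1.533e-03.
Limit volume V_lim = h_lim·A = 7.076e-05 · 2.526e-06 = 1.787e-10 m³.
So the life L = V_lim·H/(K·W) = 1.787e-10 · 5.902e+08 / (1.533e-03 · 4.030) = 17.07 m.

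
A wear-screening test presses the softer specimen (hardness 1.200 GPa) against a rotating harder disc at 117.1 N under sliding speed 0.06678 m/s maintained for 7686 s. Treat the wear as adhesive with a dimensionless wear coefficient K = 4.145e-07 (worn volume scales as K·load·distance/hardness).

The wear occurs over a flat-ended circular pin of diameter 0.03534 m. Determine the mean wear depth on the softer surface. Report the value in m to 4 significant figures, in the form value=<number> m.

value=2.117e-08 m

Intermediate values are shown rounded. All arithmetic runs at exact precision; rounded once at the end, at 4 significant figures.
The distance L = v·t = 0.06678 m/s × 7686 s = 513.3 m.
Hardness H = 1.200 GPa = 1.200e+09 Pa.
Contact area A = π·d²/4 = π·(0.03534 m)²/4 = 9.809e-04 m².
Collected in SI base units: W = 117.1 N, H = 1.200e+09 Pa, K = 4.145e-07.
Worn volume V = K·W·L/H = 4.145e-07 · 117.1 · 513.3 / 1.200e+09 = 2.076e-11 m³.
Depth h = V/A = 2.076e-11 / 9.809e-04 = 2.117e-08 m.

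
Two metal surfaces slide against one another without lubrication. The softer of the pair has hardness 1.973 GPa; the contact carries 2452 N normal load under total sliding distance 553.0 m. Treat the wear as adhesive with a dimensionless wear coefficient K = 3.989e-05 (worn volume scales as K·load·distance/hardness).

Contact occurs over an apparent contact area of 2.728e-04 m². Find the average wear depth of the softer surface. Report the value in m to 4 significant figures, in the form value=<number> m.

value=1.005e-04 m

The intermediates are printed rounded; the computation holds exact precision; a lone final rounding: four significant figures.
Convert: Hardness H = 1.973 GPa = 1.973e+09 Pa.
Restated in SI base units: W = 2452 N, H = 1.973e+09 Pa, K = 3.989e-05.
Apply Archard: V = K·W·L/H = 3.989e-05 · 2452 · 553.0 / 1.973e+09 = 2.741e-08 m³.
Mean depth h = V/A = 2.741e-08 / 2.728e-04 = 1.005e-04 m.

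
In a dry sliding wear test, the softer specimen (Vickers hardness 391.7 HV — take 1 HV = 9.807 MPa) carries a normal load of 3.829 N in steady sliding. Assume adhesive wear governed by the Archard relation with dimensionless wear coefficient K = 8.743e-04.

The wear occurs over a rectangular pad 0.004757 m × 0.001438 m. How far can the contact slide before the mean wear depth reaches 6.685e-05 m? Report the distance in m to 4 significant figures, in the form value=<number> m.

value=524.7 m

Intermediates are displayed rounded; every step keeps full float precision. Rounded just once to 4 significant figures.
Hardness H = 391.7 HV × 9.807 MPa/HV = 3841 MPa = 3.841e+09 Pa.
Contact area A = 0.004757 m × 0.001438 m = 6.841e-06 m².
SI base units throughout: W = 3.829 N, H = 3.841e+09 Pa, K = 8.743e-04.
Allowed volume V_lim = h_lim·A = 6.685e-05 · 6.841e-06 = 4.573e-10 m³.
Thus life L = V_lim·H/(K·W) = 4.573e-10 · 3.841e+09 / (8.743e-04 · 3.829) = 524.7 m.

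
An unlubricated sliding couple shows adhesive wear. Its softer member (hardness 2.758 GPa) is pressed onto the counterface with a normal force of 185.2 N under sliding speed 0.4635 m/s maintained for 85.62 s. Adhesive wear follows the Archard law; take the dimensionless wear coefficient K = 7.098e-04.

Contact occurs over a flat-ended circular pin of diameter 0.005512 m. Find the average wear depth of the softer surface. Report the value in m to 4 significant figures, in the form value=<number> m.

All working math holds full float precision, and the intermediates appear rounded, and one final rounding to four significant digits.
Convert: Distance covered L = v·t = 0.4635 m/s × 85.62 s = 39.68 m.
Convert: Hardness H = 2.758 GPa = 2.758e+09 Pa.
Convert: Contact area A = π·d²/4 = π·(0.005512 m)²/4 = 2.386e-05 m².
In SI base units: W = 185.2 N, H = 2.758e+09 Pa, K = 7.098e-04.
Worn volume V = K·W·L/H = 7.098e-04 · 185.2 · 39.68 / 2.758e+09 = 1.892e-09 m³.
Mean depth h = V/A = 1.892e-09 / 2.386e-05 = 7.927e-05 m.

value=7.927e-05 m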